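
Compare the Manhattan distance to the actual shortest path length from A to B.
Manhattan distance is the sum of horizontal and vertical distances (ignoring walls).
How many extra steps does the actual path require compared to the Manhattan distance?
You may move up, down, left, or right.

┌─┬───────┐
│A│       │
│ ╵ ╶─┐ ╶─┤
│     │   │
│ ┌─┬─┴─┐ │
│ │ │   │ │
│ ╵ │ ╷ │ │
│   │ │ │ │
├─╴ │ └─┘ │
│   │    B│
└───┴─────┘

Manhattan distance: |4 - 0| + |4 - 0| = 8
Actual path length: 10
Extra steps: 10 - 8 = 2

Solution:

┌─┬───────┐
│A│↱ → ↓  │
│ ╵ ╶─┐ ╶─┤
│↳ ↑  │↳ ↓│
│ ┌─┬─┴─┐ │
│ │ │   │↓│
│ ╵ │ ╷ │ │
│   │ │ │↓│
├─╴ │ └─┘ │
│   │    B│
└───┴─────┘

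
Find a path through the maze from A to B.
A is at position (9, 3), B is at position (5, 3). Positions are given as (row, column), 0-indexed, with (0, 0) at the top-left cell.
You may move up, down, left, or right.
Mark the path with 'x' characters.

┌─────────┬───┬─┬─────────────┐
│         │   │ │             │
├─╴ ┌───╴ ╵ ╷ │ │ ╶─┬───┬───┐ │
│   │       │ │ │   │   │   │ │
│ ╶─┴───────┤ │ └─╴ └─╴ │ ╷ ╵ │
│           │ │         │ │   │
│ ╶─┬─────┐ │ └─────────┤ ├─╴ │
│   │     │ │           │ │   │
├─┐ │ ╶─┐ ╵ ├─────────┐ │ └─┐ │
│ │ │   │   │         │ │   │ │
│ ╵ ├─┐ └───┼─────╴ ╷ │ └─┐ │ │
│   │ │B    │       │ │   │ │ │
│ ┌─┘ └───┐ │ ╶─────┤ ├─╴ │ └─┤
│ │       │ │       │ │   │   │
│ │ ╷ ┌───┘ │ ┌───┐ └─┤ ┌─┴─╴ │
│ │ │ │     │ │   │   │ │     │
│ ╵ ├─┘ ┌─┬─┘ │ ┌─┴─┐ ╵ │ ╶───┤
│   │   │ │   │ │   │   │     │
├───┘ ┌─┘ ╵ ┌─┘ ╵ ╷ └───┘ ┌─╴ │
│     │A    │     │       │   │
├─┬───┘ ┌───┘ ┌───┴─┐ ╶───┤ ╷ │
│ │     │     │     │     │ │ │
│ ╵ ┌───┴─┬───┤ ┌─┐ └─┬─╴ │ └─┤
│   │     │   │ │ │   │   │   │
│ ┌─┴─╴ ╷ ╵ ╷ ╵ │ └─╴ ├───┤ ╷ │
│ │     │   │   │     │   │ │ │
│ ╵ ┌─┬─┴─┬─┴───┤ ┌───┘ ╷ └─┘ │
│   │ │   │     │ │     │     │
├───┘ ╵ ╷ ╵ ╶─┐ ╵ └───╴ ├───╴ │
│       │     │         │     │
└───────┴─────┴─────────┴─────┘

Finding the shortest path from (9, 3) to (5, 3):
Path length: 52 steps
Directions: right → right → up → right → up → up → right → right → right → down → right → down → right → up → up → right → up → left → up → up → left → left → left → left → left → up → up → up → left → down → left → up → left → left → left → down → left → down → right → right → right → right → right → down → down → left → up → left → left → down → right → down

Solution:

┌─────────┬───┬─┬─────────────┐
│  x x x x│x x│ │             │
├─╴ ┌───╴ ╵ ╷ │ │ ╶─┬───┬───┐ │
│x x│    x x│x│ │   │   │   │ │
│ ╶─┴───────┤ │ └─╴ └─╴ │ ╷ ╵ │
│x x x x x x│x│         │ │   │
│ ╶─┬─────┐ │ └─────────┤ ├─╴ │
│   │x x x│x│x x x x x x│ │   │
├─┐ │ ╶─┐ ╵ ├─────────┐ │ └─┐ │
│ │ │x x│x x│         │x│   │ │
│ ╵ ├─┐ └───┼─────╴ ╷ │ └─┐ │ │
│   │ │B    │       │ │x x│ │ │
│ ┌─┘ └───┐ │ ╶─────┤ ├─╴ │ └─┤
│ │       │ │x x x x│ │x x│   │
│ │ ╷ ┌───┘ │ ┌───┐ └─┤ ┌─┴─╴ │
│ │ │ │     │x│   │x x│x│     │
│ ╵ ├─┘ ┌─┬─┘ │ ┌─┴─┐ ╵ │ ╶───┤
│   │   │ │x x│ │   │x x│     │
├───┘ ┌─┘ ╵ ┌─┘ ╵ ╷ └───┘ ┌─╴ │
│     │A x x│     │       │   │
├─┬───┘ ┌───┘ ┌───┴─┐ ╶───┤ ╷ │
│ │     │     │     │     │ │ │
│ ╵ ┌───┴─┬───┤ ┌─┐ └─┬─╴ │ └─┤
│   │     │   │ │ │   │   │   │
│ ┌─┴─╴ ╷ ╵ ╷ ╵ │ └─╴ ├───┤ ╷ │
│ │     │   │   │     │   │ │ │
│ ╵ ┌─┬─┴─┬─┴───┤ ┌───┘ ╷ └─┘ │
│   │ │   │     │ │     │     │
├───┘ ╵ ╷ ╵ ╶─┐ ╵ └───╴ ├───╴ │
│       │     │         │     │
└───────┴─────┴─────────┴─────┘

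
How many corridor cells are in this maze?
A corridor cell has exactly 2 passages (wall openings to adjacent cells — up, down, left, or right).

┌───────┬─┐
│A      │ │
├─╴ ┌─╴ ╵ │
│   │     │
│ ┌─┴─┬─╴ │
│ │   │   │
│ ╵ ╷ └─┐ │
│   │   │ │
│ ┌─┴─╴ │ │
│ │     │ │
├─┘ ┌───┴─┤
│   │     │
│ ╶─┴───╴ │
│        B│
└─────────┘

Counting cells with exactly 2 passages:
Total corridor cells: 23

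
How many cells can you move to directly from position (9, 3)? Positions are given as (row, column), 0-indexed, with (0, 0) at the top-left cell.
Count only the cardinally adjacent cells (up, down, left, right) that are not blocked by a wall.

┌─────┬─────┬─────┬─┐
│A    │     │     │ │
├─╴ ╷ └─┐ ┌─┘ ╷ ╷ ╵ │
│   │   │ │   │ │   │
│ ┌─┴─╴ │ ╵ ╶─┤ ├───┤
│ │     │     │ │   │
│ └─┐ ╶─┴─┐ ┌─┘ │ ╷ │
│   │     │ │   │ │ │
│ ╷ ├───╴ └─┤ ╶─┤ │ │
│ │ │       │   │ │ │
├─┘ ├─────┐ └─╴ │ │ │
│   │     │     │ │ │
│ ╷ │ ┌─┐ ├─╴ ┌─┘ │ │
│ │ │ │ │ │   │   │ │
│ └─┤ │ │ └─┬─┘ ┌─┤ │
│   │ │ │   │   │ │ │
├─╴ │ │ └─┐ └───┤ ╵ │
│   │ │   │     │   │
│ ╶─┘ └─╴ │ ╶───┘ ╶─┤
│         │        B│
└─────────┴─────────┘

Checking passable neighbors of (9, 3):
Neighbors: (9, 2), (9, 4)
Count: 2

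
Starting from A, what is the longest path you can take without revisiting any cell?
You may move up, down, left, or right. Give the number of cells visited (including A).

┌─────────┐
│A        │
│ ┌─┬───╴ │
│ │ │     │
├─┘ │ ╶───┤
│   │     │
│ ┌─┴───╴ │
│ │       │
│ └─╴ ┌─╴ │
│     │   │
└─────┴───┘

Finding longest simple path using DFS:
Start: (0, 0)
Longest path visits 21 cells
Path: A → right → right → right → right → down → left → left → down → right → right → down → left → left → down → left → left → up → up → right → up

Solution:

┌─────────┐
│A → → → ↓│
│ ┌─┬───╴ │
│ │B│↓ ← ↲│
├─┘ │ ╶───┤
│↱ ↑│↳ → ↓│
│ ┌─┴───╴ │
│↑│  ↓ ← ↲│
│ └─╴ ┌─╴ │
│↑ ← ↲│   │
└─────┴───┘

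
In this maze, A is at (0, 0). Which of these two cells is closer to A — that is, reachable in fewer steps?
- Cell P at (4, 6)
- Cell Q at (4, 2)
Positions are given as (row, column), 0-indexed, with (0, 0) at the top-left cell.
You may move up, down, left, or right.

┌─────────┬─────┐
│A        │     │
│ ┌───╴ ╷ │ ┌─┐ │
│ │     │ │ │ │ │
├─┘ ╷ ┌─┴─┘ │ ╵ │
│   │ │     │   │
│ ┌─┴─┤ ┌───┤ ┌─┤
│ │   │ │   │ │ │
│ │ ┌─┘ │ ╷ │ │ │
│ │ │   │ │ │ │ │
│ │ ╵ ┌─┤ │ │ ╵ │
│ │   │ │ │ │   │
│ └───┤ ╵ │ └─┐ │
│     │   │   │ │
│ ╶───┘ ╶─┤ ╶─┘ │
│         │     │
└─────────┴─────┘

Shortest path A → P at (4, 6): 32 steps
Shortest path A → Q at (4, 2): 46 steps

P is closer (32 steps vs 46 steps).

Path to P:

┌─────────┬─────┐
│A → → ↓  │     │
│ ┌───╴ ╷ │ ┌─┐ │
│ │↓ ← ↲│ │ │ │ │
├─┘ ╷ ┌─┴─┘ │ ╵ │
│↓ ↲│ │     │   │
│ ┌─┴─┤ ┌───┤ ┌─┤
│↓│   │ │↱ ↓│ │ │
│ │ ┌─┘ │ ╷ │ │ │
│↓│ │   │↑│↓│P│ │
│ │ ╵ ┌─┤ │ │ ╵ │
│↓│   │ │↑│↓│↑ ↰│
│ └───┤ ╵ │ └─┐ │
│↓    │↱ ↑│↓  │↑│
│ ╶───┘ ╶─┤ ╶─┘ │
│↳ → → ↑  │↳ → ↑│
└─────────┴─────┘

Path to Q:

┌─────────┬─────┐
│A → → ↓  │↓ ← ↰│
│ ┌───╴ ╷ │ ┌─┐ │
│ │↓ ← ↲│ │↓│ │↑│
├─┘ ╷ ┌─┴─┘ │ ╵ │
│↓ ↲│ │↓ ← ↲│↱ ↑│
│ ┌─┴─┤ ┌───┤ ┌─┤
│↓│   │↓│↱ ↓│↑│ │
│ │ ┌─┘ │ ╷ │ │ │
│↓│ │Q ↲│↑│↓│↑│ │
│ │ ╵ ┌─┤ │ │ ╵ │
│↓│   │ │↑│↓│↑ ↰│
│ └───┤ ╵ │ └─┐ │
│↓    │↱ ↑│↓  │↑│
│ ╶───┘ ╶─┤ ╶─┘ │
│↳ → → ↑  │↳ → ↑│
└─────────┴─────┘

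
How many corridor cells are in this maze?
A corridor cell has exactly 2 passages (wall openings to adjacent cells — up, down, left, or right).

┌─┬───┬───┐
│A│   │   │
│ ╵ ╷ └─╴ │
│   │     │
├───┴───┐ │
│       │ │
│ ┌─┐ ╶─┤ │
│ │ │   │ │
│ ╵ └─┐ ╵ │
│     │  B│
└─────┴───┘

Counting cells with exactly 2 passages:
Total corridor cells: 17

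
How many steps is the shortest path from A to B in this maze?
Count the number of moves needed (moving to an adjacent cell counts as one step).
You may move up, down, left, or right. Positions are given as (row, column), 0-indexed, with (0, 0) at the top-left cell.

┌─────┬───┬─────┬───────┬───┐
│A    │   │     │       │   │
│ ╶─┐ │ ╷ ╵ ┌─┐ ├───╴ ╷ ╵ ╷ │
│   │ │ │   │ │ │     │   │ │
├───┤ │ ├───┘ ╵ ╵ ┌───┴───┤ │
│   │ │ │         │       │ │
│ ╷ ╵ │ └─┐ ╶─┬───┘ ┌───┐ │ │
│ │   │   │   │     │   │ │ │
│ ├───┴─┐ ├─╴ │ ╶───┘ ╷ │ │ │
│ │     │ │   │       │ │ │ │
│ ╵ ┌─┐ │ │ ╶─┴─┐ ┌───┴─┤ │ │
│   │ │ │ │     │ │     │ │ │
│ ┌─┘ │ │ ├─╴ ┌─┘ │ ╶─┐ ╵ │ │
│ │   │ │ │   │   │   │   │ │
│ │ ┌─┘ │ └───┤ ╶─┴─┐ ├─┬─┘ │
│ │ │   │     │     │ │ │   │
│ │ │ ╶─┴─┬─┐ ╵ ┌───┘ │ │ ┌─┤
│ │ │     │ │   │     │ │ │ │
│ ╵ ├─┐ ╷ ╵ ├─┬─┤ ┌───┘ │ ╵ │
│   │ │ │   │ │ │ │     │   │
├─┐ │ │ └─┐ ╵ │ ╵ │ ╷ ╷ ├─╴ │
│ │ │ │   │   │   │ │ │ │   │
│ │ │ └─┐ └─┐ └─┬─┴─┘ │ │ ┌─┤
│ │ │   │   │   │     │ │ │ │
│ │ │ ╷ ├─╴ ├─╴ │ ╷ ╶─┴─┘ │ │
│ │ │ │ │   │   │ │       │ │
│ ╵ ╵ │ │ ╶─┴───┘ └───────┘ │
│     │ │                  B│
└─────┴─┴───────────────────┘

Using BFS to find shortest path:
Start: (0, 0), End: (13, 13)
Path found:
(0,0) → (0,1) → (0,2) → (1,2) → (2,2) → (3,2) → (3,1) → (2,1) → (2,0) → (3,0) → (4,0) → (5,0) → (5,1) → (4,1) → (4,2) → (4,3) → (5,3) → (6,3) → (7,3) → (7,2) → (8,2) → (8,3) → (9,3) → (10,3) → (10,4) → (11,4) → (11,5) → (12,5) → (12,4) → (13,4) → (13,5) → (13,6) → (13,7) → (13,8) → (13,9) → (13,10) → (13,11) → (13,12) → (13,13)
Number of steps: 38

Solution:

┌─────┬───┬─────┬───────┬───┐
│A → ↓│   │     │       │   │
│ ╶─┐ │ ╷ ╵ ┌─┐ ├───╴ ╷ ╵ ╷ │
│   │↓│ │   │ │ │     │   │ │
├───┤ │ ├───┘ ╵ ╵ ┌───┴───┤ │
│↓ ↰│↓│ │         │       │ │
│ ╷ ╵ │ └─┐ ╶─┬───┘ ┌───┐ │ │
│↓│↑ ↲│   │   │     │   │ │ │
│ ├───┴─┐ ├─╴ │ ╶───┘ ╷ │ │ │
│↓│↱ → ↓│ │   │       │ │ │ │
│ ╵ ┌─┐ │ │ ╶─┴─┐ ┌───┴─┤ │ │
│↳ ↑│ │↓│ │     │ │     │ │ │
│ ┌─┘ │ │ ├─╴ ┌─┘ │ ╶─┐ ╵ │ │
│ │   │↓│ │   │   │   │   │ │
│ │ ┌─┘ │ └───┤ ╶─┴─┐ ├─┬─┘ │
│ │ │↓ ↲│     │     │ │ │   │
│ │ │ ╶─┴─┬─┐ ╵ ┌───┘ │ │ ┌─┤
│ │ │↳ ↓  │ │   │     │ │ │ │
│ ╵ ├─┐ ╷ ╵ ├─┬─┤ ┌───┘ │ ╵ │
│   │ │↓│   │ │ │ │     │   │
├─┐ │ │ └─┐ ╵ │ ╵ │ ╷ ╷ ├─╴ │
│ │ │ │↳ ↓│   │   │ │ │ │   │
│ │ │ └─┐ └─┐ └─┬─┴─┘ │ │ ┌─┤
│ │ │   │↳ ↓│   │     │ │ │ │
│ │ │ ╷ ├─╴ ├─╴ │ ╷ ╶─┴─┘ │ │
│ │ │ │ │↓ ↲│   │ │       │ │
│ ╵ ╵ │ │ ╶─┴───┘ └───────┘ │
│     │ │↳ → → → → → → → → B│
└─────┴─┴───────────────────┘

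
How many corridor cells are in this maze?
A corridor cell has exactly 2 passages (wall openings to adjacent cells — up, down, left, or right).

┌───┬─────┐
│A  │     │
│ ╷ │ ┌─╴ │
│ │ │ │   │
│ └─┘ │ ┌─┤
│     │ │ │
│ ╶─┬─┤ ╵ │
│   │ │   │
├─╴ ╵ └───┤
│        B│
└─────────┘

Counting cells with exactly 2 passages:
Total corridor cells: 17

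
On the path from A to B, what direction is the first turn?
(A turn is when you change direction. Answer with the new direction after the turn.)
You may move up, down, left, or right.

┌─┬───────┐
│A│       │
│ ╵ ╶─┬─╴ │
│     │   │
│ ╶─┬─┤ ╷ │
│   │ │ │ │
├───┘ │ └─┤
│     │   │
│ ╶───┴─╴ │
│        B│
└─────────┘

Directions: down, right, up, right, right, right, down, left, down, down, right, down
First turn direction: right

Solution:

┌─┬───────┐
│A│↱ → → ↓│
│ ╵ ╶─┬─╴ │
│↳ ↑  │↓ ↲│
│ ╶─┬─┤ ╷ │
│   │ │↓│ │
├───┘ │ └─┤
│     │↳ ↓│
│ ╶───┴─╴ │
│        B│
└─────────┘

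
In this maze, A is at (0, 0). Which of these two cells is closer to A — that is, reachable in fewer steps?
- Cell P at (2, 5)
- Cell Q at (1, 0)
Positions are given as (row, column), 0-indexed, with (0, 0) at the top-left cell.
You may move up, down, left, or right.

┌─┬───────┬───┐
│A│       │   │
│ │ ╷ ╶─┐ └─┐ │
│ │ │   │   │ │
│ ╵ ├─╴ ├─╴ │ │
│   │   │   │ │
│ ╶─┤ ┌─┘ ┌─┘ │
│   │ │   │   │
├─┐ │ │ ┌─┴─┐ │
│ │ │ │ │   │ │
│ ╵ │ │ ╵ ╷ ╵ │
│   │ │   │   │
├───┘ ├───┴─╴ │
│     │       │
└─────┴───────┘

Shortest path A → P at (2, 5): 11 steps
Shortest path A → Q at (1, 0): 1 steps

Q is closer (1 steps vs 11 steps).

Path to P:

┌─┬───────┬───┐
│A│↱ → → ↓│   │
│ │ ╷ ╶─┐ └─┐ │
│↓│↑│   │↳ ↓│ │
│ ╵ ├─╴ ├─╴ │ │
│↳ ↑│   │  P│ │
│ ╶─┤ ┌─┘ ┌─┘ │
│   │ │   │   │
├─┐ │ │ ┌─┴─┐ │
│ │ │ │ │   │ │
│ ╵ │ │ ╵ ╷ ╵ │
│   │ │   │   │
├───┘ ├───┴─╴ │
│     │       │
└─────┴───────┘

Path to Q:

┌─┬───────┬───┐
│A│       │   │
│ │ ╷ ╶─┐ └─┐ │
│Q│ │   │   │ │
│ ╵ ├─╴ ├─╴ │ │
│   │   │   │ │
│ ╶─┤ ┌─┘ ┌─┘ │
│   │ │   │   │
├─┐ │ │ ┌─┴─┐ │
│ │ │ │ │   │ │
│ ╵ │ │ ╵ ╷ ╵ │
│   │ │   │   │
├───┘ ├───┴─╴ │
│     │       │
└─────┴───────┘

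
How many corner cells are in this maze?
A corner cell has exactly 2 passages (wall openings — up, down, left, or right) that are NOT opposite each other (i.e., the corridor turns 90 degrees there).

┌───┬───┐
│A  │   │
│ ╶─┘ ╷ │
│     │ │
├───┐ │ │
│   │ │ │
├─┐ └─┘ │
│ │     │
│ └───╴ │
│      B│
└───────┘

Counting corner cells (2 non-opposite passages):
Total corners: 8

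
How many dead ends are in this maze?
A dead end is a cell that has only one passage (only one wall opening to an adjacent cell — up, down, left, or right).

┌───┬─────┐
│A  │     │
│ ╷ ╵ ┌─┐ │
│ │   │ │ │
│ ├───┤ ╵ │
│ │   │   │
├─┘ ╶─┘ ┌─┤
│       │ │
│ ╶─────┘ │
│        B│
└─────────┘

Checking each cell for number of passages:

Dead ends found at positions:
  (1, 3)
  (2, 0)
  (2, 2)
  (3, 4)
Total dead ends: 4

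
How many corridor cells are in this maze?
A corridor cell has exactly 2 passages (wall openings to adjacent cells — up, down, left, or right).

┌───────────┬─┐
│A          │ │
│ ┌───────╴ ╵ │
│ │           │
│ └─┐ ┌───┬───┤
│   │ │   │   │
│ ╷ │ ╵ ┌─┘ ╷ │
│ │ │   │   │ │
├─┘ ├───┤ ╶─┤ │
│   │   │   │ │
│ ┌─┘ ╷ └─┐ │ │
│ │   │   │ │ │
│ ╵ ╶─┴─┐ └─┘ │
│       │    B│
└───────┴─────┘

Counting cells with exactly 2 passages:
Total corridor cells: 39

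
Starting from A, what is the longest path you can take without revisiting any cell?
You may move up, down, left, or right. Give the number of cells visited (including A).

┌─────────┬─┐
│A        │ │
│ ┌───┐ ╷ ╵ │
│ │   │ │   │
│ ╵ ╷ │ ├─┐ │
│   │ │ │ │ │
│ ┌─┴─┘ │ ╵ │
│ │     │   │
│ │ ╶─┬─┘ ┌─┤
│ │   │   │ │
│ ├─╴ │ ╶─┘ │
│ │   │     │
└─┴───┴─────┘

Finding longest simple path using DFS:
Start: (0, 0)
Longest path visits 16 cells
Path: A → right → right → right → right → down → right → down → down → left → down → left → down → right → right → up

Solution:

┌─────────┬─┐
│A → → → ↓│ │
│ ┌───┐ ╷ ╵ │
│ │   │ │↳ ↓│
│ ╵ ╷ │ ├─┐ │
│   │ │ │ │↓│
│ ┌─┴─┘ │ ╵ │
│ │     │↓ ↲│
│ │ ╶─┬─┘ ┌─┤
│ │   │↓ ↲│B│
│ ├─╴ │ ╶─┘ │
│ │   │↳ → ↑│
└─┴───┴─────┘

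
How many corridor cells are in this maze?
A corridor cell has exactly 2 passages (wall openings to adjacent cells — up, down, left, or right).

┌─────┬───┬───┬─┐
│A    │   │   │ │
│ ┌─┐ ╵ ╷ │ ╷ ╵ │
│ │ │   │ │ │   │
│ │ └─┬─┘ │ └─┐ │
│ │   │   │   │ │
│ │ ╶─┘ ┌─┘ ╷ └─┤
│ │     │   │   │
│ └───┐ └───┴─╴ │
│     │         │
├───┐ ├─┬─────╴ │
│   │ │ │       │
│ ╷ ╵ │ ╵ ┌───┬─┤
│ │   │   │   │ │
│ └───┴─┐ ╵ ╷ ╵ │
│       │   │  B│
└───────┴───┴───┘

Counting cells with exactly 2 passages:
Total corridor cells: 50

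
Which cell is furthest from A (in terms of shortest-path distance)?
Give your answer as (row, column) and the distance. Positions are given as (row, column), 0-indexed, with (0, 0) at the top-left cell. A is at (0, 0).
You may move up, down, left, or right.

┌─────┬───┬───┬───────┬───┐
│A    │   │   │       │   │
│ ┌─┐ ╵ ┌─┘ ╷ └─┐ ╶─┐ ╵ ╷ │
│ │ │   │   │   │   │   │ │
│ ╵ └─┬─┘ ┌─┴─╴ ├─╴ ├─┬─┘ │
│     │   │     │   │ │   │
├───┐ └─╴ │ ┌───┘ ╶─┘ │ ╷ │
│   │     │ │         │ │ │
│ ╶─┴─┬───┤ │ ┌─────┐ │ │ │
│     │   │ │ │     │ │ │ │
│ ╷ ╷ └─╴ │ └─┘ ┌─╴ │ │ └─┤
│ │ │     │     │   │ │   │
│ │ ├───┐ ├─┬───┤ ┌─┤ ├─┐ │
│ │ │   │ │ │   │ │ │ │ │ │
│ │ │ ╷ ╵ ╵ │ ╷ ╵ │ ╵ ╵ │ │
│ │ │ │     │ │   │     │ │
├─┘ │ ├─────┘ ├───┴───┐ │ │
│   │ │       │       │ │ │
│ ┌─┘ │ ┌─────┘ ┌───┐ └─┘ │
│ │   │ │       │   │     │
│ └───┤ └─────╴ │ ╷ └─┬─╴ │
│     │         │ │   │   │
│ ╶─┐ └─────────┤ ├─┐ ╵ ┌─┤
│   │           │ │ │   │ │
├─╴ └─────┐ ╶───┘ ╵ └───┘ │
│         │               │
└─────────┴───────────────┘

Computing BFS distances from A to all cells:
Furthest cell: (9, 1)
Distance: 92 steps

Path from A to the furthest cell:

┌─────┬───┬───┬───────┬───┐
│A    │   │↱ ↓│       │   │
│ ┌─┐ ╵ ┌─┘ ╷ └─┐ ╶─┐ ╵ ╷ │
│↓│ │   │↱ ↑│↳ ↓│   │   │ │
│ ╵ └─┬─┘ ┌─┴─╴ ├─╴ ├─┬─┘ │
│↳ → ↓│  ↑│↓ ← ↲│   │ │   │
├───┐ └─╴ │ ┌───┘ ╶─┘ │ ╷ │
│   │↳ → ↑│↓│         │ │ │
│ ╶─┴─┬───┤ │ ┌─────┐ │ │ │
│  ↱ ↓│   │↓│ │↱ → ↓│ │ │ │
│ ╷ ╷ └─╴ │ └─┘ ┌─╴ │ │ └─┤
│ │↑│↳ → ↓│↳ → ↑│↓ ↲│ │   │
│ │ ├───┐ ├─┬───┤ ┌─┤ ├─┐ │
│ │↑│↓ ↰│↓│ │↓ ↰│↓│ │ │ │ │
│ │ │ ╷ ╵ ╵ │ ╷ ╵ │ ╵ ╵ │ │
│ │↑│↓│↑ ↲  │↓│↑ ↲│     │ │
├─┘ │ ├─────┘ ├───┴───┐ │ │
│↱ ↑│↓│↓ ← ← ↲│↱ → → ↓│ │ │
│ ┌─┘ │ ┌─────┘ ┌───┐ └─┘ │
│↑│B ↲│↓│      ↑│↓ ↰│↳ → ↓│
│ └───┤ └─────╴ │ ╷ └─┬─╴ │
│↑ ← ↰│↳ → → → ↑│↓│↑ ↰│↓ ↲│
│ ╶─┐ └─────────┤ ├─┐ ╵ ┌─┤
│   │↑ ← ← ↰    │↓│ │↑ ↲│ │
├─╴ └─────┐ ╶───┘ ╵ └───┘ │
│         │↑ ← ← ↲        │
└─────────┴───────────────┘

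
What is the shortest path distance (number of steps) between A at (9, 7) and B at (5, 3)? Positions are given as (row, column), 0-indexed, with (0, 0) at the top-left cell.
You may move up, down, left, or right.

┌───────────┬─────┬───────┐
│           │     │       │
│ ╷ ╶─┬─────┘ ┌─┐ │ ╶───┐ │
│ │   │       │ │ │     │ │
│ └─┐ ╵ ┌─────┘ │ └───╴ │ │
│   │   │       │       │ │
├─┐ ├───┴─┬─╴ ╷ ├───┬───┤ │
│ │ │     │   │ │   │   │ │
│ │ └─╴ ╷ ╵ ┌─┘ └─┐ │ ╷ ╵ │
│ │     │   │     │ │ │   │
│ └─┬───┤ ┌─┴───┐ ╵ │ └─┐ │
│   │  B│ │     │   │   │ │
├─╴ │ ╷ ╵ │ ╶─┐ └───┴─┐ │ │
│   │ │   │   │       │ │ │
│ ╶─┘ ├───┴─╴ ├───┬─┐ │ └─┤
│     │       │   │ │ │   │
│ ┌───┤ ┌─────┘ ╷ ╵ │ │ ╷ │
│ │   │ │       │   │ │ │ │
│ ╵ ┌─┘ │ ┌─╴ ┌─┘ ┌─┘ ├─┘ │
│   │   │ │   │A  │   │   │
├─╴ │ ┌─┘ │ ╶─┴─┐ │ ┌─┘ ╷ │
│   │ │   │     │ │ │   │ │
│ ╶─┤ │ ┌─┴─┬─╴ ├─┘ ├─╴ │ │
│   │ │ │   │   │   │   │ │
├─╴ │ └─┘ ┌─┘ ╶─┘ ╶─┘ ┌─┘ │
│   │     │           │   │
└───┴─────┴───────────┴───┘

Finding path from (9, 7) to (5, 3):
Path: (9,7) → (9,8) → (8,8) → (7,8) → (7,7) → (8,7) → (8,6) → (9,6) → (9,5) → (10,5) → (10,6) → (10,7) → (11,7) → (11,6) → (12,6) → (12,7) → (12,8) → (12,9) → (12,10) → (11,10) → (11,11) → (10,11) → (9,11) → (9,12) → (8,12) → (7,12) → (7,11) → (6,11) → (5,11) → (5,10) → (4,10) → (3,10) → (3,11) → (4,11) → (4,12) → (3,12) → (2,12) → (1,12) → (0,12) → (0,11) → (0,10) → (0,9) → (1,9) → (1,10) → (1,11) → (2,11) → (2,10) → (2,9) → (2,8) → (1,8) → (0,8) → (0,7) → (0,6) → (1,6) → (1,5) → (1,4) → (1,3) → (2,3) → (2,2) → (1,2) → (1,1) → (0,1) → (0,0) → (1,0) → (2,0) → (2,1) → (3,1) → (4,1) → (4,2) → (4,3) → (3,3) → (3,4) → (4,4) → (5,4) → (6,4) → (6,3) → (5,3)
Distance: 76 steps

Solution:

┌───────────┬─────┬───────┐
│↓ ↰        │↓ ← ↰│↓ ← ← ↰│
│ ╷ ╶─┬─────┘ ┌─┐ │ ╶───┐ │
│↓│↑ ↰│↓ ← ← ↲│ │↑│↳ → ↓│↑│
│ └─┐ ╵ ┌─────┘ │ └───╴ │ │
│↳ ↓│↑ ↲│       │↑ ← ← ↲│↑│
├─┐ ├───┴─┬─╴ ╷ ├───┬───┤ │
│ │↓│  ↱ ↓│   │ │   │↱ ↓│↑│
│ │ └─╴ ╷ ╵ ┌─┘ └─┐ │ ╷ ╵ │
│ │↳ → ↑│↓  │     │ │↑│↳ ↑│
│ └─┬───┤ ┌─┴───┐ ╵ │ └─┐ │
│   │  B│↓│     │   │↑ ↰│ │
├─╴ │ ╷ ╵ │ ╶─┐ └───┴─┐ │ │
│   │ │↑ ↲│   │       │↑│ │
│ ╶─┘ ├───┴─╴ ├───┬─┐ │ └─┤
│     │       │↓ ↰│ │ │↑ ↰│
│ ┌───┤ ┌─────┘ ╷ ╵ │ │ ╷ │
│ │   │ │    ↓ ↲│↑  │ │ │↑│
│ ╵ ┌─┘ │ ┌─╴ ┌─┘ ┌─┘ ├─┘ │
│   │   │ │↓ ↲│A ↑│   │↱ ↑│
├─╴ │ ┌─┘ │ ╶─┴─┐ │ ┌─┘ ╷ │
│   │ │   │↳ → ↓│ │ │  ↑│ │
│ ╶─┤ │ ┌─┴─┬─╴ ├─┘ ├─╴ │ │
│   │ │ │   │↓ ↲│   │↱ ↑│ │
├─╴ │ └─┘ ┌─┘ ╶─┘ ╶─┘ ┌─┘ │
│   │     │  ↳ → → → ↑│   │
└───┴─────┴───────────┴───┘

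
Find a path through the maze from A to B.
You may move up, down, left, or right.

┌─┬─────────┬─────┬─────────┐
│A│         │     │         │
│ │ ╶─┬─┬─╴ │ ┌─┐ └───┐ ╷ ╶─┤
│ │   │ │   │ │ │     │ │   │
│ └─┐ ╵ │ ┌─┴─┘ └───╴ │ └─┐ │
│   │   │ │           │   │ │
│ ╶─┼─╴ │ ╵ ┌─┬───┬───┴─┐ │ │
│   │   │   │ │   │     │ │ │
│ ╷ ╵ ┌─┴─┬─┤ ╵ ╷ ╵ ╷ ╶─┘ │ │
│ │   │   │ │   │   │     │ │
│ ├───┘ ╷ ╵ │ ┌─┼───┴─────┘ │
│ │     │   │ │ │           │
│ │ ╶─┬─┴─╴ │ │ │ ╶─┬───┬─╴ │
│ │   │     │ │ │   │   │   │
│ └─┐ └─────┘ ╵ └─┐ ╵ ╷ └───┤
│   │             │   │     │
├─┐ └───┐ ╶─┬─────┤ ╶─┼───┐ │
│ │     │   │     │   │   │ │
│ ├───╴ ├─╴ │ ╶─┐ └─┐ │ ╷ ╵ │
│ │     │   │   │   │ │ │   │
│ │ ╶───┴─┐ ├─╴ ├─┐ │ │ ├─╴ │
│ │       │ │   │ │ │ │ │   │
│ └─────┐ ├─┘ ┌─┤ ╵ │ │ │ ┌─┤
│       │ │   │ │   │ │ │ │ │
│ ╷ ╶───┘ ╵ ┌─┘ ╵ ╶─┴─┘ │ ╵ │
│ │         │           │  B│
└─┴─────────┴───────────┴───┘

Finding the shortest path through the maze:
Path length: 51 steps
Directions: down → down → down → down → down → down → down → right → down → right → right → down → left → left → down → right → right → right → down → down → right → up → right → up → right → up → left → up → right → right → down → right → down → down → left → down → right → right → right → up → up → up → up → right → down → right → down → left → down → down → right

Solution:

┌─┬─────────┬─────┬─────────┐
│A│         │     │         │
│ │ ╶─┬─┬─╴ │ ┌─┐ └───┐ ╷ ╶─┤
│↓│   │ │   │ │ │     │ │   │
│ └─┐ ╵ │ ┌─┴─┘ └───╴ │ └─┐ │
│↓  │   │ │           │   │ │
│ ╶─┼─╴ │ ╵ ┌─┬───┬───┴─┐ │ │
│↓  │   │   │ │   │     │ │ │
│ ╷ ╵ ┌─┴─┬─┤ ╵ ╷ ╵ ╷ ╶─┘ │ │
│↓│   │   │ │   │   │     │ │
│ ├───┘ ╷ ╵ │ ┌─┼───┴─────┘ │
│↓│     │   │ │ │           │
│ │ ╶─┬─┴─╴ │ │ │ ╶─┬───┬─╴ │
│↓│   │     │ │ │   │   │   │
│ └─┐ └─────┘ ╵ └─┐ ╵ ╷ └───┤
│↳ ↓│             │   │     │
├─┐ └───┐ ╶─┬─────┤ ╶─┼───┐ │
│ │↳ → ↓│   │↱ → ↓│   │↱ ↓│ │
│ ├───╴ ├─╴ │ ╶─┐ └─┐ │ ╷ ╵ │
│ │↓ ← ↲│   │↑ ↰│↳ ↓│ │↑│↳ ↓│
│ │ ╶───┴─┐ ├─╴ ├─┐ │ │ ├─╴ │
│ │↳ → → ↓│ │↱ ↑│ │↓│ │↑│↓ ↲│
│ └─────┐ ├─┘ ┌─┤ ╵ │ │ │ ┌─┤
│       │↓│↱ ↑│ │↓ ↲│ │↑│↓│ │
│ ╷ ╶───┘ ╵ ┌─┘ ╵ ╶─┴─┘ │ ╵ │
│ │      ↳ ↑│    ↳ → → ↑│↳ B│
└─┴─────────┴───────────┴───┘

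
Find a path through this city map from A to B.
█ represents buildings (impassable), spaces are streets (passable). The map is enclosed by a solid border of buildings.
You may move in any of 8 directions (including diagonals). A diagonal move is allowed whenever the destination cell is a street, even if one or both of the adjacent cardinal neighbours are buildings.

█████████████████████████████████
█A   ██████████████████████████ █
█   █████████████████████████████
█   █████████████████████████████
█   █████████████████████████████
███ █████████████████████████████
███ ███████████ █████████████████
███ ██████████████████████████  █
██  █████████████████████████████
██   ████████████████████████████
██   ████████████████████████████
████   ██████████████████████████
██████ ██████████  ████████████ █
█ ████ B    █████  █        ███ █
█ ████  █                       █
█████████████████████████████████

Finding the shortest path from A to B:
Movement: 8-directional
Path length: 12 steps
Directions: down → down → down-right → down-right → down → down → down → down → down-right → down-right → down-right → down-right

Solution:

█████████████████████████████████
█A   ██████████████████████████ █
█↓  █████████████████████████████
█↘  █████████████████████████████
█ ↘ █████████████████████████████
███↓█████████████████████████████
███↓███████████ █████████████████
███↓██████████████████████████  █
██ ↓█████████████████████████████
██ ↘ ████████████████████████████
██  ↘████████████████████████████
████ ↘ ██████████████████████████
██████↘██████████  ████████████ █
█ ████ B    █████  █        ███ █
█ ████  █                       █
█████████████████████████████████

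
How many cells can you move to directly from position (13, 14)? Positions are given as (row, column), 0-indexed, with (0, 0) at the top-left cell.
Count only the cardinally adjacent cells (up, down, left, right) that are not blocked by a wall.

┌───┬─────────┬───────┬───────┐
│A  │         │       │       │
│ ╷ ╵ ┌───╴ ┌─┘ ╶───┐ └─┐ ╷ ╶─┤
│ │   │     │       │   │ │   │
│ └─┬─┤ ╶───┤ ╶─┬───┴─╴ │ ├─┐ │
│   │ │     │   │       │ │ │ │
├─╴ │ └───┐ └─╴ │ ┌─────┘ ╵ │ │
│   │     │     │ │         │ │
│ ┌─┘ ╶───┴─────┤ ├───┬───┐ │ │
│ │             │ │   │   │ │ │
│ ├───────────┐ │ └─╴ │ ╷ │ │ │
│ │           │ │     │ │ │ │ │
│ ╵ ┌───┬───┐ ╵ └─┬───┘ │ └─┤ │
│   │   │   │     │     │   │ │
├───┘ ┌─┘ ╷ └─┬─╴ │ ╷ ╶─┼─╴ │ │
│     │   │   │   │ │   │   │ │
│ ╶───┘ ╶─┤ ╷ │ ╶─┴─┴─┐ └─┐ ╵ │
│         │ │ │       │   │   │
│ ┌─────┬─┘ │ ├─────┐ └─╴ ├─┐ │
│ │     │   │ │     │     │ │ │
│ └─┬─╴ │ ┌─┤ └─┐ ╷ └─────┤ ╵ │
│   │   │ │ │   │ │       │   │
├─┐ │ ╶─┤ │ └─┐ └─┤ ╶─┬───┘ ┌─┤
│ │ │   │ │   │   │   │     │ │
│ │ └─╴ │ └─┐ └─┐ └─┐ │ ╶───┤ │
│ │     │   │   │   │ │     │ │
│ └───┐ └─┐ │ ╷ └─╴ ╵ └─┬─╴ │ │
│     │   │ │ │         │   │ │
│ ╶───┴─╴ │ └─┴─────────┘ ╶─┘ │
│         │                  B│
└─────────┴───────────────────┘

Checking passable neighbors of (13, 14):
Neighbors: (12, 14), (14, 14)
Count: 2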